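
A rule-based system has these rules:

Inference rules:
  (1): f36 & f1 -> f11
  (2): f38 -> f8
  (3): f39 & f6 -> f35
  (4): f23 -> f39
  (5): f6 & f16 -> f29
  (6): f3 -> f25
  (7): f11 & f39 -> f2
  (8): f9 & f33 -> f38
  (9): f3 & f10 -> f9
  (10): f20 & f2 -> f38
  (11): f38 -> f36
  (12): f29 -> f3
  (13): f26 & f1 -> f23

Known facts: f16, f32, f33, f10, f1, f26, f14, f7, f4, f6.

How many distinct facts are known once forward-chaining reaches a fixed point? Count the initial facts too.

Round 1 — (5), (13), derive f29, f23.
Round 2 — (4), (12), derive f39, f3.
Round 3 — (3), (6), (9), derive f35, f25, f9.
Round 4 — (8), derive f38.
Round 5 — (2), (11), derive f8, f36.
Round 6 — (1), derive f11.
Round 7 — (7), derive f2.
Closure: {f1, f10, f11, f14, f16, f2, f23, f25, f26, f29, f3, f32, f33, f35, f36, f38, f39, f4, f6, f7, f8, f9} — 22 facts.

22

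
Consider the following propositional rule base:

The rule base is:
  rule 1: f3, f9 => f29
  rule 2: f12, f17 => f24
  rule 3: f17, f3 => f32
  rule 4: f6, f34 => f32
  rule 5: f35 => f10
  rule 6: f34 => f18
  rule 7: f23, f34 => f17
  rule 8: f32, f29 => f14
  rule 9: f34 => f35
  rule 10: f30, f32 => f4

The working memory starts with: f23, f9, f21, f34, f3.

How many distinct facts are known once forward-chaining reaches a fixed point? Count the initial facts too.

12

Round 1 fires rule 1, rule 6, rule 7, rule 9, giving f29, f18, f17, f35.
Round 2 fires rule 3, rule 5, giving f32, f10.
Round 3 fires rule 8, giving f14.
Closure: {f10, f14, f17, f18, f21, f23, f29, f3, f32, f34, f35, f9} — 12 facts.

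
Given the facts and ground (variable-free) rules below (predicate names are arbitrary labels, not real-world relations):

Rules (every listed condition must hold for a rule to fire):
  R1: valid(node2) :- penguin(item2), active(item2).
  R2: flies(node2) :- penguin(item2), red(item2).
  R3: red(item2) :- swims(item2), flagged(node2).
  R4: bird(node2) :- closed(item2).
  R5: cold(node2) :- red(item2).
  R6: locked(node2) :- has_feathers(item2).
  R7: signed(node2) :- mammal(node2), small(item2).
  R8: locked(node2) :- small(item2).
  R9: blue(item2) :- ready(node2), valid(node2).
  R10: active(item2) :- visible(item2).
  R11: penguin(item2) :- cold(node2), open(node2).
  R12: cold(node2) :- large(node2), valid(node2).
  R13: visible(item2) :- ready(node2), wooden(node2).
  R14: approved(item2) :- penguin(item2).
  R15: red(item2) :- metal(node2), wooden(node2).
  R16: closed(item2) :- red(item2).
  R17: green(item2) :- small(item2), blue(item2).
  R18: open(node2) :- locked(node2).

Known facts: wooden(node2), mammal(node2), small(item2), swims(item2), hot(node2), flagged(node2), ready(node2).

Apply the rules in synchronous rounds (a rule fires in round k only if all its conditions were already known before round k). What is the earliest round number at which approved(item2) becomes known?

Round 1: R3 [red(item2) :- swims(item2), flagged(node2).]; R7 [signed(node2) :- mammal(node2), small(item2).]; R8 [locked(node2) :- small(item2).]; R13 [visible(item2) :- ready(node2), wooden(node2).]. Adds red(item2), signed(node2), locked(node2), visible(item2).
Round 2: R5 [cold(node2) :- red(item2).]; R10 [active(item2) :- visible(item2).]; R16 [closed(item2) :- red(item2).]; R18 [open(node2) :- locked(node2).]. Adds cold(node2), active(item2), closed(item2), open(node2).
Round 3: R4 [bird(node2) :- closed(item2).]; R11 [penguin(item2) :- cold(node2), open(node2).]. Adds bird(node2), penguin(item2).
Round 4: R1 [valid(node2) :- penguin(item2), active(item2).]; R2 [flies(node2) :- penguin(item2), red(item2).]; R14 [approved(item2) :- penguin(item2).]. Adds valid(node2), flies(node2), approved(item2).
approved(item2) first appears in round 4.

4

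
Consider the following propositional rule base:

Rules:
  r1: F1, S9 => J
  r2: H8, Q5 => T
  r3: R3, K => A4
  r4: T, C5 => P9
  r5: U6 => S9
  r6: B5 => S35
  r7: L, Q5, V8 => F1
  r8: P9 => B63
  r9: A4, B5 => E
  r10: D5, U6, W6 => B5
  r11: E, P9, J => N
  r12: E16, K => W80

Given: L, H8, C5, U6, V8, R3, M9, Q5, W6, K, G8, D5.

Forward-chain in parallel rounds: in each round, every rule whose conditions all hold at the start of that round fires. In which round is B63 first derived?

3

Round 1: r2 [H8, Q5 => T]; r3 [R3, K => A4]; r5 [U6 => S9]; r7 [L, Q5, V8 => F1]; r10 [D5, U6, W6 => B5]. New: T, A4, S9, F1, B5.
Round 2: r1 [F1, S9 => J]; r4 [T, C5 => P9]; r6 [B5 => S35]; r9 [A4, B5 => E]. New: J, P9, S35, E.
Round 3: r8 [P9 => B63]; r11 [E, P9, J => N]. New: B63, N.
B63 first appears in round 3.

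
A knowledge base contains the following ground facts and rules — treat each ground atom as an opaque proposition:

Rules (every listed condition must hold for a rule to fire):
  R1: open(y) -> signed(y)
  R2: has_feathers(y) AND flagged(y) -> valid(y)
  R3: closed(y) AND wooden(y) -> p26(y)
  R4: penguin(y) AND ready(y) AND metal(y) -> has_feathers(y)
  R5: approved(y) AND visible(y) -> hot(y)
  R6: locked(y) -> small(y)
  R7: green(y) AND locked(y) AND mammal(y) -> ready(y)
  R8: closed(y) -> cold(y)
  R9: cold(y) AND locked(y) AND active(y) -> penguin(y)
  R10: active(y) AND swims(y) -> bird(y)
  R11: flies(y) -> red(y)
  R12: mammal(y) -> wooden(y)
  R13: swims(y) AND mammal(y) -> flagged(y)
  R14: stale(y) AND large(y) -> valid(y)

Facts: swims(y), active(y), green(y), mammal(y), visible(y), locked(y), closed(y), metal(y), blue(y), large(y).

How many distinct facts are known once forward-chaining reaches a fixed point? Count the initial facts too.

20

Round 1 — R6, R7, R8, R10, R12, R13, derive small(y), ready(y), cold(y), bird(y), wooden(y), flagged(y).
Round 2 — R3, R9, derive p26(y), penguin(y).
Round 3 — R4, derive has_feathers(y).
Round 4 — R2, derive valid(y).
Closure: {active(y), bird(y), blue(y), closed(y), cold(y), flagged(y), green(y), has_feathers(y), large(y), locked(y), mammal(y), metal(y), p26(y), penguin(y), ready(y), small(y), swims(y), valid(y), visible(y), wooden(y)} — 20 facts.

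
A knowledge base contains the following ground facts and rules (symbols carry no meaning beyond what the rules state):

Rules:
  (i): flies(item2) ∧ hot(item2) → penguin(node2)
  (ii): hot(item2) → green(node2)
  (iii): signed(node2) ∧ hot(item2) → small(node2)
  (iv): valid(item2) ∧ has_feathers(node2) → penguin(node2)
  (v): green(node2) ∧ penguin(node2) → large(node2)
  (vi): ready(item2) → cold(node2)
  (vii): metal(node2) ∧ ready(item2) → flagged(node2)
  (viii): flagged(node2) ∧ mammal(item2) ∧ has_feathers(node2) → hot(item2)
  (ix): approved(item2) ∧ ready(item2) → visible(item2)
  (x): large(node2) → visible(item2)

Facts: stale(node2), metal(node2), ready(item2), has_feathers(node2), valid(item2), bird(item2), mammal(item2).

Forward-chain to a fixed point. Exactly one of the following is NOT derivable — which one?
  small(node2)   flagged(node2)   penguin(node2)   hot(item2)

small(node2)

Round 1: (iv) [valid(item2) ∧ has_feathers(node2) → penguin(node2)]; (vi) [ready(item2) → cold(node2)]; (vii) [metal(node2) ∧ ready(item2) → flagged(node2)]. New: penguin(node2), cold(node2), flagged(node2).
Round 2: (viii) [flagged(node2) ∧ mammal(item2) ∧ has_feathers(node2) → hot(item2)]. New: hot(item2).
Round 3: (ii) [hot(item2) → green(node2)]. New: green(node2).
Round 4: (v) [green(node2) ∧ penguin(node2) → large(node2)]. New: large(node2).
Round 5: (x) [large(node2) → visible(item2)]. New: visible(item2).
Derived: penguin(node2) (round 1), hot(item2) (round 2), flagged(node2) (round 1). small(node2) never appears in any round.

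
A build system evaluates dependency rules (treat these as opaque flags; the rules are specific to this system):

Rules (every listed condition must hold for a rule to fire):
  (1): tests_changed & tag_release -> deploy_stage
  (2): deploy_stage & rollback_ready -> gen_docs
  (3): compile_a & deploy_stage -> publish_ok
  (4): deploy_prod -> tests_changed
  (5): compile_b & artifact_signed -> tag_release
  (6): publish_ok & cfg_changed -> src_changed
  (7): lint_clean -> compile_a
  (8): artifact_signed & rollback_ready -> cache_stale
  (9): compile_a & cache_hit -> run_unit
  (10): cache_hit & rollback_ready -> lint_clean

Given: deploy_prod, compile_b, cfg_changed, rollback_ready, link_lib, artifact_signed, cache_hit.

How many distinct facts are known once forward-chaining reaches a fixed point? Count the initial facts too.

17

[1] (4) [deploy_prod -> tests_changed]; (5) [compile_b & artifact_signed -> tag_release]; (8) [artifact_signed & rollback_ready -> cache_stale]; (10) [cache_hit & rollback_ready -> lint_clean]. ⇒ new: tests_changed, tag_release, cache_stale, lint_clean.
[2] (1) [tests_changed & tag_release -> deploy_stage]; (7) [lint_clean -> compile_a]. ⇒ new: deploy_stage, compile_a.
[3] (2) [deploy_stage & rollback_ready -> gen_docs]; (3) [compile_a & deploy_stage -> publish_ok]; (9) [compile_a & cache_hit -> run_unit]. ⇒ new: gen_docs, publish_ok, run_unit.
[4] (6) [publish_ok & cfg_changed -> src_changed]. ⇒ new: src_changed.
Closure: {artifact_signed, cache_hit, cache_stale, cfg_changed, compile_a, compile_b, deploy_prod, deploy_stage, gen_docs, link_lib, lint_clean, publish_ok, rollback_ready, run_unit, src_changed, tag_release, tests_changed} — 17 facts.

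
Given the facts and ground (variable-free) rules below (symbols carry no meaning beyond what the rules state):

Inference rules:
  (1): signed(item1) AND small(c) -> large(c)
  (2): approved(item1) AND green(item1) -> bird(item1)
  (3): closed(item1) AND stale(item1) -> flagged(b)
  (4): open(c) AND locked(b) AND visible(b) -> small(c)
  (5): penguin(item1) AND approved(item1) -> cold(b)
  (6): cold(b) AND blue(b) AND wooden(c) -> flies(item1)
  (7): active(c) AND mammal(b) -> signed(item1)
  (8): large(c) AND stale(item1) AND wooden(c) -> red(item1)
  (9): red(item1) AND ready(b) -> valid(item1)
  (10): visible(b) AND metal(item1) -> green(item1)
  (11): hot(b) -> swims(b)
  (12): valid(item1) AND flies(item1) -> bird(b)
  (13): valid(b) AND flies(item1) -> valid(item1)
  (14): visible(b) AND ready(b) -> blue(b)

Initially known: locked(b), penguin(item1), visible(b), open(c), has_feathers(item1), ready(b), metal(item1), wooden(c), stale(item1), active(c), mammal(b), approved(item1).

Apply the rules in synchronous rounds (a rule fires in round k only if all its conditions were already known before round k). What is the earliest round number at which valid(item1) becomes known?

Round 1 fires (4), (5), (7), (10), (14), giving small(c), cold(b), signed(item1), green(item1), blue(b).
Round 2 fires (1), (2), (6), giving large(c), bird(item1), flies(item1).
Round 3 fires (8), giving red(item1).
Round 4 fires (9), giving valid(item1).
valid(item1) first appears in round 4.

4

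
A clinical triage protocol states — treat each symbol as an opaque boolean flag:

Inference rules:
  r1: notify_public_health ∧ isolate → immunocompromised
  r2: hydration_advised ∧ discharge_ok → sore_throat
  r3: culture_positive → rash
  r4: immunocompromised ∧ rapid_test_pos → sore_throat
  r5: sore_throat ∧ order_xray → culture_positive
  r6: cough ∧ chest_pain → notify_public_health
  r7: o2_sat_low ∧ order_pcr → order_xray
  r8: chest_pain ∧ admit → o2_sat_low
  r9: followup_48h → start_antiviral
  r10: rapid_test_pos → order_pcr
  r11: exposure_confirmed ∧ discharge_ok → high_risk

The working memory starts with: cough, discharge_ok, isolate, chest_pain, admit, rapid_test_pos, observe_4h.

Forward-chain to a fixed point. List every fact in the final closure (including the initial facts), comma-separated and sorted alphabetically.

Round 1 — r6, r8, r10, derive notify_public_health, o2_sat_low, order_pcr.
Round 2 — r1, r7, derive immunocompromised, order_xray.
Round 3 — r4, derive sore_throat.
Round 4 — r5, derive culture_positive.
Round 5 — r3, derive rash.

admit, chest_pain, cough, culture_positive, discharge_ok, immunocompromised, isolate, notify_public_health, o2_sat_low, observe_4h, order_pcr, order_xray, rapid_test_pos, rash, sore_throat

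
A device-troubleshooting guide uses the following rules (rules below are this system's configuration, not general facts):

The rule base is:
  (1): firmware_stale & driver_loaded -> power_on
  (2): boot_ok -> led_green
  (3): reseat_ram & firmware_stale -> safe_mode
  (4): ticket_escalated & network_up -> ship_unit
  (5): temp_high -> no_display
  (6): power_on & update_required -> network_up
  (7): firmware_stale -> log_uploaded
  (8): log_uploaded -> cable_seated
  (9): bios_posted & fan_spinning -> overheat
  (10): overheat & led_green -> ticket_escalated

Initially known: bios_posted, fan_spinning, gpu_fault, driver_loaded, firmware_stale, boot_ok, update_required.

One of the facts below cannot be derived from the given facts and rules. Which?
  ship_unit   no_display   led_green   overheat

Round 1: (1) [firmware_stale & driver_loaded -> power_on]; (2) [boot_ok -> led_green]; (7) [firmware_stale -> log_uploaded]; (9) [bios_posted & fan_spinning -> overheat]. Adds power_on, led_green, log_uploaded, overheat.
Round 2: (6) [power_on & update_required -> network_up]; (8) [log_uploaded -> cable_seated]; (10) [overheat & led_green -> ticket_escalated]. Adds network_up, cable_seated, ticket_escalated.
Round 3: (4) [ticket_escalated & network_up -> ship_unit]. Adds ship_unit.
Derived: led_green (round 1), ship_unit (round 3), overheat (round 1). no_display never appears in any round.

no_display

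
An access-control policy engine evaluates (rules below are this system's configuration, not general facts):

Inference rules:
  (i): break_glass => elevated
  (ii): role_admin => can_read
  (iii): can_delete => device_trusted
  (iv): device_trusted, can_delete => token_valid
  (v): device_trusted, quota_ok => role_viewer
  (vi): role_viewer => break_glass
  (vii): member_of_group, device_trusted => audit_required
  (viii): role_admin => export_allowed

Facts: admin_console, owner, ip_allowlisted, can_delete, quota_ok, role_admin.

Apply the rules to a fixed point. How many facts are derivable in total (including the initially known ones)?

Round 1: (ii) [role_admin => can_read]; (iii) [can_delete => device_trusted]; (viii) [role_admin => export_allowed]. New: can_read, device_trusted, export_allowed.
Round 2: (iv) [device_trusted, can_delete => token_valid]; (v) [device_trusted, quota_ok => role_viewer]. New: token_valid, role_viewer.
Round 3: (vi) [role_viewer => break_glass]. New: break_glass.
Round 4: (i) [break_glass => elevated]. New: elevated.
Closure: {admin_console, break_glass, can_delete, can_read, device_trusted, elevated, export_allowed, ip_allowlisted, owner, quota_ok, role_admin, role_viewer, token_valid} — 13 facts.

13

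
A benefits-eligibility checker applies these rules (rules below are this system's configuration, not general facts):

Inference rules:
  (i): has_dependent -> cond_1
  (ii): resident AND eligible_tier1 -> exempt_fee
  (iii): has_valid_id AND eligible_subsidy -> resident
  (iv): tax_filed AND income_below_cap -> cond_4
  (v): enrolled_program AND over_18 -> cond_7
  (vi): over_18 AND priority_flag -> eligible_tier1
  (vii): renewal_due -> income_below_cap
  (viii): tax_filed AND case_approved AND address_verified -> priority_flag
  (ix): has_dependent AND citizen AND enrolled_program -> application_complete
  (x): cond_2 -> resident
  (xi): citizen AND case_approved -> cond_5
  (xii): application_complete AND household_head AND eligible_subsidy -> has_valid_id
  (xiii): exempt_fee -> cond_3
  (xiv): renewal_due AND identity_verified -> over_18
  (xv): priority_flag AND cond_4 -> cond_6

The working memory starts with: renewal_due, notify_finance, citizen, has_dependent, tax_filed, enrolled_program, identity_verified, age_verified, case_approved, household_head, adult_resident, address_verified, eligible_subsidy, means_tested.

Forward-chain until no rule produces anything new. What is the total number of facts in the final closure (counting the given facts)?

Round 1 fires (i), (vii), (viii), (ix), (xi), (xiv), giving cond_1, income_below_cap, priority_flag, application_complete, cond_5, over_18.
Round 2 fires (iv), (v), (vi), (xii), giving cond_4, cond_7, eligible_tier1, has_valid_id.
Round 3 fires (iii), (xv), giving resident, cond_6.
Round 4 fires (ii), giving exempt_fee.
Round 5 fires (xiii), giving cond_3.
Closure: {address_verified, adult_resident, age_verified, application_complete, case_approved, citizen, cond_1, cond_3, cond_4, cond_5, cond_6, cond_7, eligible_subsidy, eligible_tier1, enrolled_program, exempt_fee, has_dependent, has_valid_id, household_head, identity_verified, income_below_cap, means_tested, notify_finance, over_18, priority_flag, renewal_due, resident, tax_filed} — 28 facts.

28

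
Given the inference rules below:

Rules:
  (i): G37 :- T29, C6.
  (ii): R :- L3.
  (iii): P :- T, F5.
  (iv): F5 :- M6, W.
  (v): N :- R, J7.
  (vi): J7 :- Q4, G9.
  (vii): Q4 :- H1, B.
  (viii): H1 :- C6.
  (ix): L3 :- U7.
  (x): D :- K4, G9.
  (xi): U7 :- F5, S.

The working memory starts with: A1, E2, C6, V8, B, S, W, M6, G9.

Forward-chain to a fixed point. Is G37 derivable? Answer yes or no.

no

Round 1 fires (iv), (viii), giving F5, H1.
Round 2 fires (vii), (xi), giving Q4, U7.
Round 3 fires (vi), (ix), giving J7, L3.
Round 4 fires (ii), giving R.
Round 5 fires (v), giving N.
Fixed point reached. G37 is concluded only by (i); (i) needs T29 (never derived).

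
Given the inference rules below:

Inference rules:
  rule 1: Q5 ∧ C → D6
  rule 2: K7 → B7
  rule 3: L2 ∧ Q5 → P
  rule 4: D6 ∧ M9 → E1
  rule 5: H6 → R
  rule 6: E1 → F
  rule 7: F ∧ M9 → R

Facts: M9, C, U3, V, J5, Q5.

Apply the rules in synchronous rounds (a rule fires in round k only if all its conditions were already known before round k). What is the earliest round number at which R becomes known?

Round 1 fires rule 1, giving D6.
Round 2 fires rule 4, giving E1.
Round 3 fires rule 6, giving F.
Round 4 fires rule 7, giving R.
R first appears in round 4.

4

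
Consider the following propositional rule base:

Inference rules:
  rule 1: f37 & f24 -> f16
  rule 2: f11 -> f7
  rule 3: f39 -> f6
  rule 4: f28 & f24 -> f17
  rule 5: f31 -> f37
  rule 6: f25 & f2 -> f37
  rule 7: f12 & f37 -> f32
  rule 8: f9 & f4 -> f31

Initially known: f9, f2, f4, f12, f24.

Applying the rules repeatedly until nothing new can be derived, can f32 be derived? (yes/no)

yes

Round 1: rule 8 [f9 & f4 -> f31]. Adds f31.
Round 2: rule 5 [f31 -> f37]. Adds f37.
Round 3: rule 1 [f37 & f24 -> f16]; rule 7 [f12 & f37 -> f32]. Adds f16, f32.
f32 appears in round 3, so it is derivable.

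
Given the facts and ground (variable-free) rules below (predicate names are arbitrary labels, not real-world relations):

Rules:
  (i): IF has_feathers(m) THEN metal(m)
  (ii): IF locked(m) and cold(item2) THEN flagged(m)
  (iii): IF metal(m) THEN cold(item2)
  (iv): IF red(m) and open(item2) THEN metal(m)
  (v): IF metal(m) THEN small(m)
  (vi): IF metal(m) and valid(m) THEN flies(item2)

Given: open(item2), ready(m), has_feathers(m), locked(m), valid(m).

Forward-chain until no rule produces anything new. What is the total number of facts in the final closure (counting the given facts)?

10

Round 1 fires (i), giving metal(m).
Round 2 fires (iii), (v), (vi), giving cold(item2), small(m), flies(item2).
Round 3 fires (ii), giving flagged(m).
Closure: {cold(item2), flagged(m), flies(item2), has_feathers(m), locked(m), metal(m), open(item2), ready(m), small(m), valid(m)} — 10 facts.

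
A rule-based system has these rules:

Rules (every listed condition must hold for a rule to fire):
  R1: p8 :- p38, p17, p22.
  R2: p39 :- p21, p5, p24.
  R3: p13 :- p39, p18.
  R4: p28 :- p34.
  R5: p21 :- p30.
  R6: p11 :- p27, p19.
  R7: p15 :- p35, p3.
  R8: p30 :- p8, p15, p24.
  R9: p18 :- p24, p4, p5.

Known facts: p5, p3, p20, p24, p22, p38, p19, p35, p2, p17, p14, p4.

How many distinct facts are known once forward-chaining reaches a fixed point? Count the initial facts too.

Round 1 fires R1, R7, R9, giving p8, p15, p18.
Round 2 fires R8, giving p30.
Round 3 fires R5, giving p21.
Round 4 fires R2, giving p39.
Round 5 fires R3, giving p13.
Closure: {p13, p14, p15, p17, p18, p19, p2, p20, p21, p22, p24, p3, p30, p35, p38, p39, p4, p5, p8} — 19 facts.

19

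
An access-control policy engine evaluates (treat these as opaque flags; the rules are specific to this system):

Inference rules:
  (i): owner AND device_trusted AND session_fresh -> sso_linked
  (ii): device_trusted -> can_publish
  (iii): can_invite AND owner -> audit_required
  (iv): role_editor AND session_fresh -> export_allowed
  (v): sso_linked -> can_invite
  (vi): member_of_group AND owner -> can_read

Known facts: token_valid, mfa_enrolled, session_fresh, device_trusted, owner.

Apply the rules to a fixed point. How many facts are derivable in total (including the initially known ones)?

9

Round 1 fires (i), (ii), giving sso_linked, can_publish.
Round 2 fires (v), giving can_invite.
Round 3 fires (iii), giving audit_required.
Closure: {audit_required, can_invite, can_publish, device_trusted, mfa_enrolled, owner, session_fresh, sso_linked, token_valid} — 9 facts.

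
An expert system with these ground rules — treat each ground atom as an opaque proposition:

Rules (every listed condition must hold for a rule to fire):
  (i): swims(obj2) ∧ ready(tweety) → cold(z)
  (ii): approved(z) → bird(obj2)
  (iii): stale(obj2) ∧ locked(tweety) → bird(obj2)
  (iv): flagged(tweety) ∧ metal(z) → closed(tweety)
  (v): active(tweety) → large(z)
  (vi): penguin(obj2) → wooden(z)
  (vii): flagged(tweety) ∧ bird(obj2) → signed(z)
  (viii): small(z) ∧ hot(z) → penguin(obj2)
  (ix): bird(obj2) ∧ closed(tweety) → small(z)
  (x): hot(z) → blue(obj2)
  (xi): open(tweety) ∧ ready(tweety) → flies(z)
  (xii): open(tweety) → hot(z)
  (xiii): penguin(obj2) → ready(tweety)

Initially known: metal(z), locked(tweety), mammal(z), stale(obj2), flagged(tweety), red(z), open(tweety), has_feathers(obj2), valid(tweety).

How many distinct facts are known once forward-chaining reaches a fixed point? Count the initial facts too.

Round 1: (iii) [stale(obj2) ∧ locked(tweety) → bird(obj2)]; (iv) [flagged(tweety) ∧ metal(z) → closed(tweety)]; (xii) [open(tweety) → hot(z)]. New: bird(obj2), closed(tweety), hot(z).
Round 2: (vii) [flagged(tweety) ∧ bird(obj2) → signed(z)]; (ix) [bird(obj2) ∧ closed(tweety) → small(z)]; (x) [hot(z) → blue(obj2)]. New: signed(z), small(z), blue(obj2).
Round 3: (viii) [small(z) ∧ hot(z) → penguin(obj2)]. New: penguin(obj2).
Round 4: (vi) [penguin(obj2) → wooden(z)]; (xiii) [penguin(obj2) → ready(tweety)]. New: wooden(z), ready(tweety).
Round 5: (xi) [open(tweety) ∧ ready(tweety) → flies(z)]. New: flies(z).
Closure: {bird(obj2), blue(obj2), closed(tweety), flagged(tweety), flies(z), has_feathers(obj2), hot(z), locked(tweety), mammal(z), metal(z), open(tweety), penguin(obj2), ready(tweety), red(z), signed(z), small(z), stale(obj2), valid(tweety), wooden(z)} — 19 facts.

19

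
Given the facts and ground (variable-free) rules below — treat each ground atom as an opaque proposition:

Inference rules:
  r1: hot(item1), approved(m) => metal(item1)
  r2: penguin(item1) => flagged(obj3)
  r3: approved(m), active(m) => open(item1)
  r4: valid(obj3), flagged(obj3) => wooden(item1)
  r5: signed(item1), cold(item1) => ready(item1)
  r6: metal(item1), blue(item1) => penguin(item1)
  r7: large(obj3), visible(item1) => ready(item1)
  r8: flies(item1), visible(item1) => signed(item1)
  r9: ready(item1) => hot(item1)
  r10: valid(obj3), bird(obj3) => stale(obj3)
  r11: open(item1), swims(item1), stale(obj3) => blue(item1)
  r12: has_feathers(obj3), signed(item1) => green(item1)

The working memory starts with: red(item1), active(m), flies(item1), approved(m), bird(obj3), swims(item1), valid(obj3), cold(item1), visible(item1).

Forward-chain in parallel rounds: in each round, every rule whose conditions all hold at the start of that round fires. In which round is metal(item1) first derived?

Round 1: r3 [approved(m), active(m) => open(item1)]; r8 [flies(item1), visible(item1) => signed(item1)]; r10 [valid(obj3), bird(obj3) => stale(obj3)]. New: open(item1), signed(item1), stale(obj3).
Round 2: r5 [signed(item1), cold(item1) => ready(item1)]; r11 [open(item1), swims(item1), stale(obj3) => blue(item1)]. New: ready(item1), blue(item1).
Round 3: r9 [ready(item1) => hot(item1)]. New: hot(item1).
Round 4: r1 [hot(item1), approved(m) => metal(item1)]. New: metal(item1).
metal(item1) first appears in round 4.

4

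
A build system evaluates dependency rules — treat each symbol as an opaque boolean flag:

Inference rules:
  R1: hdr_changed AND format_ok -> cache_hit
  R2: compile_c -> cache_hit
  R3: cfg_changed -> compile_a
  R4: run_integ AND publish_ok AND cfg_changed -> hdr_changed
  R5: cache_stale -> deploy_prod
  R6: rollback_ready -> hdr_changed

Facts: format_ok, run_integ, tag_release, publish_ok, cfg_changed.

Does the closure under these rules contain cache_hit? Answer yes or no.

Round 1 — R3, R4, derive compile_a, hdr_changed.
Round 2 — R1, derive cache_hit.
cache_hit appears in round 2, so it is derivable.

yes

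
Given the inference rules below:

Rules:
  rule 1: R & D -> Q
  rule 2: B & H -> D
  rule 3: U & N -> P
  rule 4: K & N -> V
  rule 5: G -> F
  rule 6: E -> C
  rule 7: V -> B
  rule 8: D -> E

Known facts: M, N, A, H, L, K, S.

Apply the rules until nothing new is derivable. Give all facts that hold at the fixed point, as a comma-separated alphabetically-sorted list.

A, B, C, D, E, H, K, L, M, N, S, V

[1] rule 4 [K & N -> V]. ⇒ new: V.
[2] rule 7 [V -> B]. ⇒ new: B.
[3] rule 2 [B & H -> D]. ⇒ new: D.
[4] rule 8 [D -> E]. ⇒ new: E.
[5] rule 6 [E -> C]. ⇒ new: C.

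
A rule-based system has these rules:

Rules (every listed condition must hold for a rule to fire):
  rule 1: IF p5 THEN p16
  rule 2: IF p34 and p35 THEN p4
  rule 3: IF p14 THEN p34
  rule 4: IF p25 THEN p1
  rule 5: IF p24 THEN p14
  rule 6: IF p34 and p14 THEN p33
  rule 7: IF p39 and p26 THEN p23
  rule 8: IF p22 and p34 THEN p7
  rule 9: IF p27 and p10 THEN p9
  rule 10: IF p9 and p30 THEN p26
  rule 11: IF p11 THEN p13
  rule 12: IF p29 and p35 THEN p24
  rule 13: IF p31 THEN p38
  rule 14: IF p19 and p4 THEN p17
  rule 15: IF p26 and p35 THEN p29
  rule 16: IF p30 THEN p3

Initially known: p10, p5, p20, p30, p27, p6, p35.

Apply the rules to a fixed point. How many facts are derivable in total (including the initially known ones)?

17

Round 1: rule 1 [IF p5 THEN p16]; rule 9 [IF p27 and p10 THEN p9]; rule 16 [IF p30 THEN p3]. New: p16, p9, p3.
Round 2: rule 10 [IF p9 and p30 THEN p26]. New: p26.
Round 3: rule 15 [IF p26 and p35 THEN p29]. New: p29.
Round 4: rule 12 [IF p29 and p35 THEN p24]. New: p24.
Round 5: rule 5 [IF p24 THEN p14]. New: p14.
Round 6: rule 3 [IF p14 THEN p34]. New: p34.
Round 7: rule 2 [IF p34 and p35 THEN p4]; rule 6 [IF p34 and p14 THEN p33]. New: p4, p33.
Closure: {p10, p14, p16, p20, p24, p26, p27, p29, p3, p30, p33, p34, p35, p4, p5, p6, p9} — 17 facts.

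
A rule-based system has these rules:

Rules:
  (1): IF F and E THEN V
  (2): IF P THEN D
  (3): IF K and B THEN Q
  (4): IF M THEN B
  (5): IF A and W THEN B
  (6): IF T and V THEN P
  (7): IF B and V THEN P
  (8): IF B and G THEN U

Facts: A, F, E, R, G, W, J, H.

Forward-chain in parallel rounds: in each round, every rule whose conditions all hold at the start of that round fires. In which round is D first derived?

Round 1: (1) [IF F and E THEN V]; (5) [IF A and W THEN B]. New: V, B.
Round 2: (7) [IF B and V THEN P]; (8) [IF B and G THEN U]. New: P, U.
Round 3: (2) [IF P THEN D]. New: D.
D first appears in round 3.

3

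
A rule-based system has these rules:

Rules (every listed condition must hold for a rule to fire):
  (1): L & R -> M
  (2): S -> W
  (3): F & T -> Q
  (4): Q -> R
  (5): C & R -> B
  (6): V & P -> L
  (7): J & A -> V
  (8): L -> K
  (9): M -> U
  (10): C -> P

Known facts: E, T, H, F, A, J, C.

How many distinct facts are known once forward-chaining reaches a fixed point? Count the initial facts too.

16

Round 1 — (3), (7), (10), derive Q, V, P.
Round 2 — (4), (6), derive R, L.
Round 3 — (1), (5), (8), derive M, B, K.
Round 4 — (9), derive U.
Closure: {A, B, C, E, F, H, J, K, L, M, P, Q, R, T, U, V} — 16 facts.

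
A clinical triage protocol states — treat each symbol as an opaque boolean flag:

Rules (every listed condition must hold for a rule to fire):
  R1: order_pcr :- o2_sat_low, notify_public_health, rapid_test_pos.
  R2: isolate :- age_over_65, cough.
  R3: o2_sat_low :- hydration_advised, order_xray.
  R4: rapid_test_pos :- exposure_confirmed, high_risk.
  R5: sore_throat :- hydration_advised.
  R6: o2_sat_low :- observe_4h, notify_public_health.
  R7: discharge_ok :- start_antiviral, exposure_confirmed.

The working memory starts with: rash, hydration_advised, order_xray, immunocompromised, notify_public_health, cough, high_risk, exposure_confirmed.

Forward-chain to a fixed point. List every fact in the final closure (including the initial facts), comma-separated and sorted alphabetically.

Round 1 — R3, R4, R5, derive o2_sat_low, rapid_test_pos, sore_throat.
Round 2 — R1, derive order_pcr.

cough, exposure_confirmed, high_risk, hydration_advised, immunocompromised, notify_public_health, o2_sat_low, order_pcr, order_xray, rapid_test_pos, rash, sore_throat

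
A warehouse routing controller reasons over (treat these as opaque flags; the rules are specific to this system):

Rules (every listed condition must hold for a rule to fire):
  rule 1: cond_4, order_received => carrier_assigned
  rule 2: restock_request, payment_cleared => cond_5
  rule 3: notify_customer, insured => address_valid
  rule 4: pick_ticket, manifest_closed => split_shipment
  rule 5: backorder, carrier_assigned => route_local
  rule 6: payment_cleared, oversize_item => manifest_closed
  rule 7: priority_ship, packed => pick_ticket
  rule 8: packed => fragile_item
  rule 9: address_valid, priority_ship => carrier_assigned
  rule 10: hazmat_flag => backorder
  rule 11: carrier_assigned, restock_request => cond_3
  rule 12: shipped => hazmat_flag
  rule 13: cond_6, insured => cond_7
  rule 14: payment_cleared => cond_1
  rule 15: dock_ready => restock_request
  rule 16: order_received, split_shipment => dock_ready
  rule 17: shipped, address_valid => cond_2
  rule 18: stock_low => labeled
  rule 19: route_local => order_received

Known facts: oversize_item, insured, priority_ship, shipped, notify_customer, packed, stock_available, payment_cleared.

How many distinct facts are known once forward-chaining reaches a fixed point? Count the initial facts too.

24

Round 1 — rule 3, rule 6, rule 7, rule 8, rule 12, rule 14, derive address_valid, manifest_closed, pick_ticket, fragile_item, hazmat_flag, cond_1.
Round 2 — rule 4, rule 9, rule 10, rule 17, derive split_shipment, carrier_assigned, backorder, cond_2.
Round 3 — rule 5, derive route_local.
Round 4 — rule 19, derive order_received.
Round 5 — rule 16, derive dock_ready.
Round 6 — rule 15, derive restock_request.
Round 7 — rule 2, rule 11, derive cond_5, cond_3.
Closure: {address_valid, backorder, carrier_assigned, cond_1, cond_2, cond_3, cond_5, dock_ready, fragile_item, hazmat_flag, insured, manifest_closed, notify_customer, order_received, oversize_item, packed, payment_cleared, pick_ticket, priority_ship, restock_request, route_local, shipped, split_shipment, stock_available} — 24 facts.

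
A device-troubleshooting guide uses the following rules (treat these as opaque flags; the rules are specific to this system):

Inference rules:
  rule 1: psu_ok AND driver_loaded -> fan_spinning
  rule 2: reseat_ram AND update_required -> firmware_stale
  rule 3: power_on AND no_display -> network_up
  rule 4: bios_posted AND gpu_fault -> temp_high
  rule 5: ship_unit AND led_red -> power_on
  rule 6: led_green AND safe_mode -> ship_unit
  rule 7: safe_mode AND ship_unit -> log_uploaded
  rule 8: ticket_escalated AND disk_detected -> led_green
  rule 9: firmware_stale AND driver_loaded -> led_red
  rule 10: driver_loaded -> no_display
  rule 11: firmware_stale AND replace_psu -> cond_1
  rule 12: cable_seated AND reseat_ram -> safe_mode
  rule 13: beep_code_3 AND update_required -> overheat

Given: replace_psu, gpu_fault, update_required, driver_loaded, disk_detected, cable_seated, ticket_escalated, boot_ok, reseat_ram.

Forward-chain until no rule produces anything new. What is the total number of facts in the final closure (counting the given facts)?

Round 1 — rule 2, rule 8, rule 10, rule 12, derive firmware_stale, led_green, no_display, safe_mode.
Round 2 — rule 6, rule 9, rule 11, derive ship_unit, led_red, cond_1.
Round 3 — rule 5, rule 7, derive power_on, log_uploaded.
Round 4 — rule 3, derive network_up.
Closure: {boot_ok, cable_seated, cond_1, disk_detected, driver_loaded, firmware_stale, gpu_fault, led_green, led_red, log_uploaded, network_up, no_display, power_on, replace_psu, reseat_ram, safe_mode, ship_unit, ticket_escalated, update_required} — 19 facts.

19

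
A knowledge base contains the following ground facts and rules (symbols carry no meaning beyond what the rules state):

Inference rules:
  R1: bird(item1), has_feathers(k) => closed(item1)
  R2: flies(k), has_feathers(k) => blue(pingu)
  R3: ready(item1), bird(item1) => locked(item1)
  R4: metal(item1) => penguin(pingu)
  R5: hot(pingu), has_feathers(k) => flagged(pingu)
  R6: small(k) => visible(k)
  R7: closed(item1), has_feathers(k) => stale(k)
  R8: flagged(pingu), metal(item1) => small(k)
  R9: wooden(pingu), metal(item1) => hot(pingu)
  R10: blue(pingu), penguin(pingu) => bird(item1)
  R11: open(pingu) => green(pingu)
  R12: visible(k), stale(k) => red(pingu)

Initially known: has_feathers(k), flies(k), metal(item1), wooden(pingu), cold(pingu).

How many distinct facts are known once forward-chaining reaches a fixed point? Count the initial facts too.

15

Round 1 — R2, R4, R9, derive blue(pingu), penguin(pingu), hot(pingu).
Round 2 — R5, R10, derive flagged(pingu), bird(item1).
Round 3 — R1, R8, derive closed(item1), small(k).
Round 4 — R6, R7, derive visible(k), stale(k).
Round 5 — R12, derive red(pingu).
Closure: {bird(item1), blue(pingu), closed(item1), cold(pingu), flagged(pingu), flies(k), has_feathers(k), hot(pingu), metal(item1), penguin(pingu), red(pingu), small(k), stale(k), visible(k), wooden(pingu)} — 15 facts.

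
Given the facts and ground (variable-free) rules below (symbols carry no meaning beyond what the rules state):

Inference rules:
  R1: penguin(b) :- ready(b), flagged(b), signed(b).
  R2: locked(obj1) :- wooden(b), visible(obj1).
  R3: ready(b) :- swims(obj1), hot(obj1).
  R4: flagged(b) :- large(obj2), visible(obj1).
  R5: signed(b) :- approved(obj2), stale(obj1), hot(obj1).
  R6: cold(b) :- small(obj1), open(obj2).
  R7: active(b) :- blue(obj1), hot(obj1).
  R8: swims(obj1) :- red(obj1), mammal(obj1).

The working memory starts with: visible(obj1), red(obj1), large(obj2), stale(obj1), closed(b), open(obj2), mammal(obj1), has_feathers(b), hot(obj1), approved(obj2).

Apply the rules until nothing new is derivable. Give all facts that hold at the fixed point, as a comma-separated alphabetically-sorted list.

Round 1 — R4, R5, R8, derive flagged(b), signed(b), swims(obj1).
Round 2 — R3, derive ready(b).
Round 3 — R1, derive penguin(b).

approved(obj2), closed(b), flagged(b), has_feathers(b), hot(obj1), large(obj2), mammal(obj1), open(obj2), penguin(b), ready(b), red(obj1), signed(b), stale(obj1), swims(obj1), visible(obj1)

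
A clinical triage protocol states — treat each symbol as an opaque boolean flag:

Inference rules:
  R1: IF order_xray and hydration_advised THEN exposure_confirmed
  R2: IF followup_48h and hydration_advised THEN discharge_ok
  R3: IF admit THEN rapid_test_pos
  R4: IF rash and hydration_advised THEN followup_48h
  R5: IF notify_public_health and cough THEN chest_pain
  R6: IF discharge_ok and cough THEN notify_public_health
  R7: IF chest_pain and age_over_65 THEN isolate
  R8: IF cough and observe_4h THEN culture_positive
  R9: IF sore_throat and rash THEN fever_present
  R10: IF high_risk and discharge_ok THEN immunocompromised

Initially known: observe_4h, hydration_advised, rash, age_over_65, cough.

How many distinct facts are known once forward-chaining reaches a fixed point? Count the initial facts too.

Round 1: R4 [IF rash and hydration_advised THEN followup_48h]; R8 [IF cough and observe_4h THEN culture_positive]. New: followup_48h, culture_positive.
Round 2: R2 [IF followup_48h and hydration_advised THEN discharge_ok]. New: discharge_ok.
Round 3: R6 [IF discharge_ok and cough THEN notify_public_health]. New: notify_public_health.
Round 4: R5 [IF notify_public_health and cough THEN chest_pain]. New: chest_pain.
Round 5: R7 [IF chest_pain and age_over_65 THEN isolate]. New: isolate.
Closure: {age_over_65, chest_pain, cough, culture_positive, discharge_ok, followup_48h, hydration_advised, isolate, notify_public_health, observe_4h, rash} — 11 facts.

11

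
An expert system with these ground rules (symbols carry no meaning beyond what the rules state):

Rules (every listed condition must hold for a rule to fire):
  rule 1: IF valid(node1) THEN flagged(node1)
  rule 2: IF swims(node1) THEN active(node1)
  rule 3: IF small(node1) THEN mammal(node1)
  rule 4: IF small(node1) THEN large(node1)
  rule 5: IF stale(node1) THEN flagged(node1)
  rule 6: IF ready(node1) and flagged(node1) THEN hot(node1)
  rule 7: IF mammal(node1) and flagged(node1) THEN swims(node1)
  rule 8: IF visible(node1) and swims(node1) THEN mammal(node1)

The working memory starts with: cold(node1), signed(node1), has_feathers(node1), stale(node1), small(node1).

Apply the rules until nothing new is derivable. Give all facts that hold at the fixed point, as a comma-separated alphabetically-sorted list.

Round 1: rule 3 [IF small(node1) THEN mammal(node1)]; rule 4 [IF small(node1) THEN large(node1)]; rule 5 [IF stale(node1) THEN flagged(node1)]. New: mammal(node1), large(node1), flagged(node1).
Round 2: rule 7 [IF mammal(node1) and flagged(node1) THEN swims(node1)]. New: swims(node1).
Round 3: rule 2 [IF swims(node1) THEN active(node1)]. New: active(node1).

active(node1), cold(node1), flagged(node1), has_feathers(node1), large(node1), mammal(node1), signed(node1), small(node1), stale(node1), swims(node1)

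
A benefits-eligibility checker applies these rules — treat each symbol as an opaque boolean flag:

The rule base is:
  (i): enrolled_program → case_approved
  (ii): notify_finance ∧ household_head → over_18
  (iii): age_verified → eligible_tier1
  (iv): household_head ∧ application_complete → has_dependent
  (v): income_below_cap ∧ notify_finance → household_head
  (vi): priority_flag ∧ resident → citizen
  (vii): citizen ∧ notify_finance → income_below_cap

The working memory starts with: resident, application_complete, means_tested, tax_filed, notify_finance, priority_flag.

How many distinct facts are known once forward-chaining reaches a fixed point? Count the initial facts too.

11

Round 1: (vi) [priority_flag ∧ resident → citizen]. Adds citizen.
Round 2: (vii) [citizen ∧ notify_finance → income_below_cap]. Adds income_below_cap.
Round 3: (v) [income_below_cap ∧ notify_finance → household_head]. Adds household_head.
Round 4: (ii) [notify_finance ∧ household_head → over_18]; (iv) [household_head ∧ application_complete → has_dependent]. Adds over_18, has_dependent.
Closure: {application_complete, citizen, has_dependent, household_head, income_below_cap, means_tested, notify_finance, over_18, priority_flag, resident, tax_filed} — 11 facts.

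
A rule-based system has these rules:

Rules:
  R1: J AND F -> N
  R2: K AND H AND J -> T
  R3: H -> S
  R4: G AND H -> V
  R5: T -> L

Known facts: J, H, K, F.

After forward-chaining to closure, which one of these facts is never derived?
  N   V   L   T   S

Round 1: R1 [J AND F -> N]; R2 [K AND H AND J -> T]; R3 [H -> S]. Adds N, T, S.
Round 2: R5 [T -> L]. Adds L.
Derived: L (round 2), S (round 1), N (round 1), T (round 1). V never appears in any round.

V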